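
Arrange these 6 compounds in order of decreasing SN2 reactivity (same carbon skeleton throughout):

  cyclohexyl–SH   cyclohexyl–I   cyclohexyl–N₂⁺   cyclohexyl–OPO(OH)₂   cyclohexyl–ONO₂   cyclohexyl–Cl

cyclohexyl–N₂⁺ > cyclohexyl–I > cyclohexyl–Cl > cyclohexyl–ONO₂ > cyclohexyl–OPO(OH)₂ > cyclohexyl–SH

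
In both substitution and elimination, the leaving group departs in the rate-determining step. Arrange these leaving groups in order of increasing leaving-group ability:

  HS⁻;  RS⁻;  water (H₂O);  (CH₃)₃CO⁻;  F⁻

A good leaving group is a weak base: the lower the pKₐ of its conjugate acid, the more readily it departs.
water (H₂O): pKₐ(H₃O⁺) ≈ -1.7
F⁻: pKₐ(HF) ≈ 3.2
HS⁻: pKₐ(H₂S) ≈ 7 — larger and more polarisable than the oxygen analogue
RS⁻: pKₐ(RSH (a thiol)) ≈ 10.5
(CH₃)₃CO⁻: pKₐ(t-BuOH) ≈ 18 — bulky, strongly basic alkoxide
Reversing gives the worst-to-best order requested.

(CH₃)₃CO⁻ < RS⁻ < HS⁻ < F⁻ < water (H₂O)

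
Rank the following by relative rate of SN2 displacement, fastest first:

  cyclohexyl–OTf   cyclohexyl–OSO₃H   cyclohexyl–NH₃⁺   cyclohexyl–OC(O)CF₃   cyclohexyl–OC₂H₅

Same R in every case — rank the leaving groups.
Rank by basicity of the departing species: weakest base leaves most easily.
cyclohexyl–OTf loses OTf⁻: pKₐ(CF₃SO₃H (triflic acid)) ≈ -14
cyclohexyl–OSO₃H loses HSO₄⁻: pKₐ(H₂SO₄) ≈ -3
cyclohexyl–OC(O)CF₃ loses CF₃COO⁻: pKₐ(CF₃COOH) ≈ 0.2
cyclohexyl–NH₃⁺ loses NH₃: pKₐ(NH₄⁺) ≈ 9.2
cyclohexyl–OC₂H₅ loses CH₃CH₂O⁻: pKₐ(CH₃CH₂OH) ≈ 16

cyclohexyl–OTf > cyclohexyl–OSO₃H > cyclohexyl–OC(O)CF₃ > cyclohexyl–NH₃⁺ > cyclohexyl–OC₂H₅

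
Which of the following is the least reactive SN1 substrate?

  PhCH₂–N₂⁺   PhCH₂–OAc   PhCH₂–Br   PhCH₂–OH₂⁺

PhCH₂–OAc

Same R in every case — rank the leaving groups.
A good leaving group is a weak base: the lower the pKₐ of its conjugate acid, the more readily it departs.
PhCH₂–N₂⁺ loses N₂: no meaningful conjugate acid; N₂ departs as an exceptionally stable neutral molecule
PhCH₂–Br loses Br⁻: pKₐ(HBr) ≈ -9
PhCH₂–OH₂⁺ loses H₂O: pKₐ(H₃O⁺) ≈ -1.7
PhCH₂–OAc loses AcO⁻: pKₐ(CH₃COOH) ≈ 4.8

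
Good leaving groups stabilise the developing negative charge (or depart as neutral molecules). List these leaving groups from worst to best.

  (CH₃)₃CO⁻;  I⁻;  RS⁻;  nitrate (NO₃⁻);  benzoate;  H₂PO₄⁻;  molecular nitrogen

(CH₃)₃CO⁻ < RS⁻ < benzoate < H₂PO₄⁻ < nitrate (NO₃⁻) < I⁻ < molecular nitrogen

The more stable X⁻ (or X) is on its own — i.e. the weaker a base it is — the better a leaving group it makes.
molecular nitrogen: no meaningful conjugate acid; N₂ departs as an exceptionally stable neutral molecule
I⁻: pKₐ(HI) ≈ -10
nitrate (NO₃⁻): pKₐ(HNO₃) ≈ -1.3 — resonance-delocalised over three oxygens
H₂PO₄⁻: pKₐ(H₃PO₄) ≈ 2.1
benzoate: pKₐ(C₆H₅COOH) ≈ 4.2 — aryl carboxylate
RS⁻: pKₐ(RSH (a thiol)) ≈ 10.5 — moderately basic; rarely leaves without activation
(CH₃)₃CO⁻: pKₐ(t-BuOH) ≈ 18 — bulky, strongly basic alkoxide
Reversing gives the worst-to-best order requested.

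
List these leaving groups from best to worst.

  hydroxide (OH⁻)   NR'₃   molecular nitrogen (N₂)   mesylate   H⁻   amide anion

molecular nitrogen (N₂) > mesylate > NR'₃ > hydroxide (OH⁻) > H⁻ > amide anion

molecular nitrogen (N₂): no meaningful conjugate acid; N₂ departs as an exceptionally stable neutral molecule
mesylate: pKₐ(CH₃SO₃H (MsOH)) ≈ -1.9 — resonance-delocalised alkanesulfonate
NR'₃: pKₐ(R'₃NH⁺) ≈ 10.7 — neutral but still a fairly strong base; Hofmann-elimination LG
hydroxide (OH⁻): pKₐ(H₂O) ≈ 15.7 — strong base; essentially never leaves without prior activation
H⁻: pKₐ(H₂) ≈ 36
amide anion: pKₐ(NH₃) ≈ 38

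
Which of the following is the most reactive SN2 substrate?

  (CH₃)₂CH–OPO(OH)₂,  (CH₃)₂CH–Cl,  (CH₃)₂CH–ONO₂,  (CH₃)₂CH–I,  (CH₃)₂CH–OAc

(CH₃)₂CH–I

Same R in every case — rank the leaving groups.
The more stable X⁻ (or X) is on its own — i.e. the weaker a base it is — the better a leaving group it makes.
(CH₃)₂CH–I loses I⁻: pKₐ(HI) ≈ -10
(CH₃)₂CH–Cl loses Cl⁻: pKₐ(HCl) ≈ -7
(CH₃)₂CH–ONO₂ loses NO₃⁻: pKₐ(HNO₃) ≈ -1.3
(CH₃)₂CH–OPO(OH)₂ loses H₂PO₄⁻: pKₐ(H₃PO₄) ≈ 2.1
(CH₃)₂CH–OAc loses AcO⁻: pKₐ(CH₃COOH) ≈ 4.8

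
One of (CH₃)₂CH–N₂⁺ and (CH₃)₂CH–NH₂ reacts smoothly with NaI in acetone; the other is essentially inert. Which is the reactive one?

From (CH₃)₂CH–NH₂ the departing group would be NH₂⁻ (pKₐ(NH₃) ≈ 38). Extremely strong base; never a leaving group.
From (CH₃)₂CH–N₂⁺ the leaving group is N₂ (no meaningful conjugate acid; N₂ departs as an exceptionally stable neutral molecule).
(In practice (CH₃)₂CH–N₂⁺ is made from (CH₃)₂CH–NH₂ by diazotisation (NaNO₂ / HCl, 0 °C), generating a diazonium salt that expels N₂.)

(CH₃)₂CH–N₂⁺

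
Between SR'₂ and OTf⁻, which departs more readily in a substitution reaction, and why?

OTf⁻ is the better leaving group.
pKₐ(CF₃SO₃H (triflic acid)) ≈ -14 versus pKₐ(R'₂SH⁺) ≈ -7: OTf⁻ is the much weaker base.
Charge spread over three oxygens and a CF₃ group; the premier leaving group in synthesis.

OTf⁻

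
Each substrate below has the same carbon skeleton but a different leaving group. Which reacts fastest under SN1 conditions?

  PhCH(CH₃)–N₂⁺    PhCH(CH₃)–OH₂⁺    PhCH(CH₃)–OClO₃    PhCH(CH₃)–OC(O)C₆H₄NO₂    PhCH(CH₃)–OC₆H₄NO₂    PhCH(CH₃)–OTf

Identical carbon frameworks mean the comparison reduces to leaving-group quality.
Leaving-group ability tracks the stability of the departed species; conjugate-acid pKₐ is the usual yardstick (lower pKₐ → better LG).
PhCH(CH₃)–N₂⁺ loses N₂: no meaningful conjugate acid; N₂ departs as an exceptionally stable neutral molecule
PhCH(CH₃)–OTf loses OTf⁻: pKₐ(CF₃SO₃H (triflic acid)) ≈ -14
PhCH(CH₃)–OClO₃ loses ClO₄⁻: pKₐ(HClO₄) ≈ -10
PhCH(CH₃)–OH₂⁺ loses H₂O: pKₐ(H₃O⁺) ≈ -1.7
PhCH(CH₃)–OC(O)C₆H₄NO₂ loses p-O₂N–C₆H₄–COO⁻: pKₐ(p-nitrobenzoic acid) ≈ 3.4
PhCH(CH₃)–OC₆H₄NO₂ loses p-O₂N–C₆H₄–O⁻: pKₐ(p-nitrophenol) ≈ 7.2

PhCH(CH₃)–N₂⁺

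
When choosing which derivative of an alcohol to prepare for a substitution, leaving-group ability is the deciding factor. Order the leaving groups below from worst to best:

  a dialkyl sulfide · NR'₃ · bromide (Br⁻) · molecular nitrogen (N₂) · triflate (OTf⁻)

NR'₃ < a dialkyl sulfide < bromide (Br⁻) < triflate (OTf⁻) < molecular nitrogen (N₂)

molecular nitrogen (N₂): no meaningful conjugate acid; N₂ departs as an exceptionally stable neutral molecule
triflate (OTf⁻): pKₐ(CF₃SO₃H (triflic acid)) ≈ -14 — charge spread over three oxygens and a CF₃ group; the premier leaving group in synthesis
bromide (Br⁻): pKₐ(HBr) ≈ -9
a dialkyl sulfide: pKₐ(R'₂SH⁺) ≈ -7 — neutral; leaves from a sulfonium salt (R–SR'₂⁺)
NR'₃: pKₐ(R'₃NH⁺) ≈ 10.7 — neutral but still a fairly strong base; Hofmann-elimination LG
The question asks for worst first, so the sequence is read in increasing leaving-group ability.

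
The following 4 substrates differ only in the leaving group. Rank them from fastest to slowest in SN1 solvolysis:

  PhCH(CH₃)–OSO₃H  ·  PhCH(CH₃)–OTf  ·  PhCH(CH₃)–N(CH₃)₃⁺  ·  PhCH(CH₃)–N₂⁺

PhCH(CH₃)–N₂⁺ > PhCH(CH₃)–OTf > PhCH(CH₃)–OSO₃H > PhCH(CH₃)–N(CH₃)₃⁺

The skeletons are identical, so relative rate is governed entirely by leaving-group ability.
A good leaving group is a weak base: the lower the pKₐ of its conjugate acid, the more readily it departs.
PhCH(CH₃)–N₂⁺ loses N₂: no meaningful conjugate acid; N₂ departs as an exceptionally stable neutral molecule
PhCH(CH₃)–OTf loses OTf⁻: pKₐ(CF₃SO₃H (triflic acid)) ≈ -14
PhCH(CH₃)–OSO₃H loses HSO₄⁻: pKₐ(H₂SO₄) ≈ -3
PhCH(CH₃)–N(CH₃)₃⁺ loses NR'₃: pKₐ(R'₃NH⁺) ≈ 10.7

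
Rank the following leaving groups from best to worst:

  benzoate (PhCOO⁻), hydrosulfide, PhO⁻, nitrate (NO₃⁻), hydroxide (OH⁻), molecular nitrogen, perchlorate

molecular nitrogen > perchlorate > nitrate (NO₃⁻) > benzoate (PhCOO⁻) > hydrosulfide > PhO⁻ > hydroxide (OH⁻)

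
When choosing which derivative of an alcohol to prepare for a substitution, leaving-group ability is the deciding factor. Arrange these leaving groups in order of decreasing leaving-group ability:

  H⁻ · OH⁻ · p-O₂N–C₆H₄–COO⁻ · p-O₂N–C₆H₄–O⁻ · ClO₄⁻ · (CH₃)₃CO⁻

ClO₄⁻: pKₐ(HClO₄) ≈ -10
p-O₂N–C₆H₄–COO⁻: pKₐ(p-nitrobenzoic acid) ≈ 3.4
p-O₂N–C₆H₄–O⁻: pKₐ(p-nitrophenol) ≈ 7.2
OH⁻: pKₐ(H₂O) ≈ 15.7
(CH₃)₃CO⁻: pKₐ(t-BuOH) ≈ 18
H⁻: pKₐ(H₂) ≈ 36

ClO₄⁻ > p-O₂N–C₆H₄–COO⁻ > p-O₂N–C₆H₄–O⁻ > OH⁻ > (CH₃)₃CO⁻ > H⁻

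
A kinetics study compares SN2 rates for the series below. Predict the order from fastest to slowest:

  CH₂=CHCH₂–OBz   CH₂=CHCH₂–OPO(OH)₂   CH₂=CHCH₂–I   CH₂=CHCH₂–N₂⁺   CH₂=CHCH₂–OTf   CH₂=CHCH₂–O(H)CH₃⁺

CH₂=CHCH₂–N₂⁺ > CH₂=CHCH₂–OTf > CH₂=CHCH₂–I > CH₂=CHCH₂–O(H)CH₃⁺ > CH₂=CHCH₂–OPO(OH)₂ > CH₂=CHCH₂–OBz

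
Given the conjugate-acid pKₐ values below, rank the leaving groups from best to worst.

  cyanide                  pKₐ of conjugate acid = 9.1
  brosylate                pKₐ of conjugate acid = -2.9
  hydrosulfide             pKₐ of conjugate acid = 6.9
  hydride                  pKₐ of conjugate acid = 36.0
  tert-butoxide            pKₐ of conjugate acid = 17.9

brosylate > hydrosulfide > cyanide > tert-butoxide > hydride

Lower conjugate-acid pKₐ ⇒ weaker base ⇒ better leaving group.
Sorting by the given values: brosylate (-2.9), hydrosulfide (6.9), cyanide (9.1), tert-butoxide (17.9), hydride (36.0).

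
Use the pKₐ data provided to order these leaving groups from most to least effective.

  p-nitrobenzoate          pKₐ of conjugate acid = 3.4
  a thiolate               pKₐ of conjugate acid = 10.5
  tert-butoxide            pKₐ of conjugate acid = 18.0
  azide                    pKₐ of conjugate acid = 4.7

Lower conjugate-acid pKₐ ⇒ weaker base ⇒ better leaving group.
Sorting by the given values: p-nitrobenzoate (3.4), azide (4.7), a thiolate (10.5), tert-butoxide (18.0).

p-nitrobenzoate > azide > a thiolate > tert-butoxide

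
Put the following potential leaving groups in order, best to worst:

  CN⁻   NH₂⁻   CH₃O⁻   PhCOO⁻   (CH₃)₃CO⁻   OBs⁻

OBs⁻ > PhCOO⁻ > CN⁻ > CH₃O⁻ > (CH₃)₃CO⁻ > NH₂⁻

The more stable X⁻ (or X) is on its own — i.e. the weaker a base it is — the better a leaving group it makes.
OBs⁻: pKₐ(p-BrC₆H₄SO₃H) ≈ -2.8
PhCOO⁻: pKₐ(C₆H₅COOH) ≈ 4.2
CN⁻: pKₐ(HCN) ≈ 9.2 — sp carbon stabilises the charge somewhat, but still a poor LG
CH₃O⁻: pKₐ(CH₃OH) ≈ 15.5 — strong base; alkoxides do not leave unassisted
(CH₃)₃CO⁻: pKₐ(t-BuOH) ≈ 18
NH₂⁻: pKₐ(NH₃) ≈ 38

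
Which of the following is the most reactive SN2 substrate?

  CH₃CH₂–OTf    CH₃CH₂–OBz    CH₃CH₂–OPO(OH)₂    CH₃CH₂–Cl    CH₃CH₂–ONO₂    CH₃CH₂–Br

Identical carbon frameworks mean the comparison reduces to leaving-group quality.
A good leaving group is a weak base: the lower the pKₐ of its conjugate acid, the more readily it departs.
CH₃CH₂–OTf loses OTf⁻: pKₐ(CF₃SO₃H (triflic acid)) ≈ -14
CH₃CH₂–Br loses Br⁻: pKₐ(HBr) ≈ -9
CH₃CH₂–Cl loses Cl⁻: pKₐ(HCl) ≈ -7
CH₃CH₂–ONO₂ loses NO₃⁻: pKₐ(HNO₃) ≈ -1.3
CH₃CH₂–OPO(OH)₂ loses H₂PO₄⁻: pKₐ(H₃PO₄) ≈ 2.1
CH₃CH₂–OBz loses PhCOO⁻: pKₐ(C₆H₅COOH) ≈ 4.2

CH₃CH₂–OTf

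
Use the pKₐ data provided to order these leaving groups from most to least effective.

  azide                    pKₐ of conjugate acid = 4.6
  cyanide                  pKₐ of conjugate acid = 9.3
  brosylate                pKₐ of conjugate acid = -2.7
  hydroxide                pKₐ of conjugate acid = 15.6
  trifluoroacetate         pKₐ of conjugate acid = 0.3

brosylate > trifluoroacetate > azide > cyanide > hydroxide

Lower conjugate-acid pKₐ ⇒ weaker base ⇒ better leaving group.
Sorting by the given values: brosylate (-2.7), trifluoroacetate (0.3), azide (4.6), cyanide (9.3), hydroxide (15.6).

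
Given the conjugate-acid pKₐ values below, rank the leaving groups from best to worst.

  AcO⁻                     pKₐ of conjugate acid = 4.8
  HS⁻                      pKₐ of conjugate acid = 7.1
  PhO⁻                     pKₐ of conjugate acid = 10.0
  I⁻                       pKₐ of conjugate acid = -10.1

Lower conjugate-acid pKₐ ⇒ weaker base ⇒ better leaving group.
Sorting by the given values: I⁻ (-10.1), AcO⁻ (4.8), HS⁻ (7.1), PhO⁻ (10.0).

I⁻ > AcO⁻ > HS⁻ > PhO⁻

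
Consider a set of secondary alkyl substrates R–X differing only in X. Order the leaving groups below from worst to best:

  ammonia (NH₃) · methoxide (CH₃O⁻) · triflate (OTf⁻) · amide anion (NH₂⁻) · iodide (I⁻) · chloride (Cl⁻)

triflate (OTf⁻): pKₐ(CF₃SO₃H (triflic acid)) ≈ -14
iodide (I⁻): pKₐ(HI) ≈ -10 — large, highly polarisable; very weak base
chloride (Cl⁻): pKₐ(HCl) ≈ -7
ammonia (NH₃): pKₐ(NH₄⁺) ≈ 9.2
methoxide (CH₃O⁻): pKₐ(CH₃OH) ≈ 15.5 — strong base; alkoxides do not leave unassisted
amide anion (NH₂⁻): pKₐ(NH₃) ≈ 38
Reversing gives the worst-to-best order requested.

amide anion (NH₂⁻) < methoxide (CH₃O⁻) < ammonia (NH₃) < chloride (Cl⁻) < iodide (I⁻) < triflate (OTf⁻)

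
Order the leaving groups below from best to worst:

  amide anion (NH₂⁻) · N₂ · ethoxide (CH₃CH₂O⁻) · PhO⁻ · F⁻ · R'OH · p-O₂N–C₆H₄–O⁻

N₂ > R'OH > F⁻ > p-O₂N–C₆H₄–O⁻ > PhO⁻ > ethoxide (CH₃CH₂O⁻) > amide anion (NH₂⁻)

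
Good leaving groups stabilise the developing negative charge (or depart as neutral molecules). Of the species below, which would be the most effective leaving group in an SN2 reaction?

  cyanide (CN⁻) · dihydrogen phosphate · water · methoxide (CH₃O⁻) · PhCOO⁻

water

Rank by basicity of the departing species: weakest base leaves most easily.
water: pKₐ(H₃O⁺) ≈ -1.7
dihydrogen phosphate: pKₐ(H₃PO₄) ≈ 2.1
PhCOO⁻: pKₐ(C₆H₅COOH) ≈ 4.2
cyanide (CN⁻): pKₐ(HCN) ≈ 9.2
methoxide (CH₃O⁻): pKₐ(CH₃OH) ≈ 15.5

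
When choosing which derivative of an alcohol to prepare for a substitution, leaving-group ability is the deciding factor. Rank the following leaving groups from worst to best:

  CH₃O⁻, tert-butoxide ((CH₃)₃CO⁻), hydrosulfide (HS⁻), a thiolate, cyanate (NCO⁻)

tert-butoxide ((CH₃)₃CO⁻) < CH₃O⁻ < a thiolate < hydrosulfide (HS⁻) < cyanate (NCO⁻)

cyanate (NCO⁻): pKₐ(HOCN) ≈ 3.5
hydrosulfide (HS⁻): pKₐ(H₂S) ≈ 7 — larger and more polarisable than the oxygen analogue
a thiolate: pKₐ(RSH (a thiol)) ≈ 10.5 — moderately basic; rarely leaves without activation
CH₃O⁻: pKₐ(CH₃OH) ≈ 15.5 — strong base; alkoxides do not leave unassisted
tert-butoxide ((CH₃)₃CO⁻): pKₐ(t-BuOH) ≈ 18 — bulky, strongly basic alkoxide
Reversing gives the worst-to-best order requested.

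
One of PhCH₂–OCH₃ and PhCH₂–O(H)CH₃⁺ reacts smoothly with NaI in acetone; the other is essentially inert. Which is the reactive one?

PhCH₂–O(H)CH₃⁺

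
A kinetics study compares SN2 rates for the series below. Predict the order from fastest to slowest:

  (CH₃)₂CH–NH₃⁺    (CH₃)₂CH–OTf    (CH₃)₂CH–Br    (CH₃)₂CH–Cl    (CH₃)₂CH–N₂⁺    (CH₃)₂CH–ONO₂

(CH₃)₂CH–N₂⁺ > (CH₃)₂CH–OTf > (CH₃)₂CH–Br > (CH₃)₂CH–Cl > (CH₃)₂CH–ONO₂ > (CH₃)₂CH–NH₃⁺

The skeletons are identical, so relative rate is governed entirely by leaving-group ability.
Rank by basicity of the departing species: weakest base leaves most easily.
(CH₃)₂CH–N₂⁺ loses N₂: no meaningful conjugate acid; N₂ departs as an exceptionally stable neutral molecule
(CH₃)₂CH–OTf loses OTf⁻: pKₐ(CF₃SO₃H (triflic acid)) ≈ -14
(CH₃)₂CH–Br loses Br⁻: pKₐ(HBr) ≈ -9
(CH₃)₂CH–Cl loses Cl⁻: pKₐ(HCl) ≈ -7
(CH₃)₂CH–ONO₂ loses NO₃⁻: pKₐ(HNO₃) ≈ -1.3
(CH₃)₂CH–NH₃⁺ loses NH₃: pKₐ(NH₄⁺) ≈ 9.2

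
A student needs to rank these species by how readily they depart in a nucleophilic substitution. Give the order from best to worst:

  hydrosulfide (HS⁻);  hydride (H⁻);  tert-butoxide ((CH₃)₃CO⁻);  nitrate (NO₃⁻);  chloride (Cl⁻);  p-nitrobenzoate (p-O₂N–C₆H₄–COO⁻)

chloride (Cl⁻) > nitrate (NO₃⁻) > p-nitrobenzoate (p-O₂N–C₆H₄–COO⁻) > hydrosulfide (HS⁻) > tert-butoxide ((CH₃)₃CO⁻) > hydride (H⁻)

chloride (Cl⁻): pKₐ(HCl) ≈ -7
nitrate (NO₃⁻): pKₐ(HNO₃) ≈ -1.3
p-nitrobenzoate (p-O₂N–C₆H₄–COO⁻): pKₐ(p-nitrobenzoic acid) ≈ 3.4 — electron-withdrawing nitro group stabilises the carboxylate
hydrosulfide (HS⁻): pKₐ(H₂S) ≈ 7 — larger and more polarisable than the oxygen analogue
tert-butoxide ((CH₃)₃CO⁻): pKₐ(t-BuOH) ≈ 18
hydride (H⁻): pKₐ(H₂) ≈ 36 — extremely strong base; leaves only in special hydride-transfer contexts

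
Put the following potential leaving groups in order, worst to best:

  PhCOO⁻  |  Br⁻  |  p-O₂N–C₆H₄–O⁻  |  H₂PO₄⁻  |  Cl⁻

p-O₂N–C₆H₄–O⁻ < PhCOO⁻ < H₂PO₄⁻ < Cl⁻ < Br⁻

Leaving-group ability tracks the stability of the departed species; conjugate-acid pKₐ is the usual yardstick (lower pKₐ → better LG).
Br⁻: pKₐ(HBr) ≈ -9 — weak base; good leaving group
Cl⁻: pKₐ(HCl) ≈ -7
H₂PO₄⁻: pKₐ(H₃PO₄) ≈ 2.1 — moderate base; biological leaving group after further activation
PhCOO⁻: pKₐ(C₆H₅COOH) ≈ 4.2
p-O₂N–C₆H₄–O⁻: pKₐ(p-nitrophenol) ≈ 7.2 — nitro group delocalises the charge; the classic chromogenic LG
Listed from poorest to best leaving group as asked.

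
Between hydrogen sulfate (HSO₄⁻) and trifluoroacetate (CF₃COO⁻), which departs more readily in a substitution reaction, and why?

hydrogen sulfate (HSO₄⁻)

hydrogen sulfate (HSO₄⁻) is the better leaving group.
pKₐ(H₂SO₄) ≈ -3 versus pKₐ(CF₃COOH) ≈ 0.2: hydrogen sulfate (HSO₄⁻) is the much weaker base.
Conjugate base of a strong mineral acid.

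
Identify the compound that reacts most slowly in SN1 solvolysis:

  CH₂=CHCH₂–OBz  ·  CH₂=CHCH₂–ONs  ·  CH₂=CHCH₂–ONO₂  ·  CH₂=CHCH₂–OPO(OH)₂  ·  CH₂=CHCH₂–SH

Identical carbon frameworks mean the comparison reduces to leaving-group quality.
A good leaving group is a weak base: the lower the pKₐ of its conjugate acid, the more readily it departs.
CH₂=CHCH₂–ONs loses ONs⁻: pKₐ(p-O₂NC₆H₄SO₃H) ≈ -3.5
CH₂=CHCH₂–ONO₂ loses NO₃⁻: pKₐ(HNO₃) ≈ -1.3
CH₂=CHCH₂–OPO(OH)₂ loses H₂PO₄⁻: pKₐ(H₃PO₄) ≈ 2.1
CH₂=CHCH₂–OBz loses PhCOO⁻: pKₐ(C₆H₅COOH) ≈ 4.2
CH₂=CHCH₂–SH loses HS⁻: pKₐ(H₂S) ≈ 7

CH₂=CHCH₂–SH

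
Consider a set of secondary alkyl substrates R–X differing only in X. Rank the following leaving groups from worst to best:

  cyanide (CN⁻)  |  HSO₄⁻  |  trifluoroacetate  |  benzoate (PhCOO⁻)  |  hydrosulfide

cyanide (CN⁻) < hydrosulfide < benzoate (PhCOO⁻) < trifluoroacetate < HSO₄⁻

HSO₄⁻: pKₐ(H₂SO₄) ≈ -3 — conjugate base of a strong mineral acid
trifluoroacetate: pKₐ(CF₃COOH) ≈ 0.2 — strongly electron-withdrawing CF₃ stabilises the carboxylate
benzoate (PhCOO⁻): pKₐ(C₆H₅COOH) ≈ 4.2 — aryl carboxylate
hydrosulfide: pKₐ(H₂S) ≈ 7
cyanide (CN⁻): pKₐ(HCN) ≈ 9.2 — sp carbon stabilises the charge somewhat, but still a poor LG
Reversing gives the worst-to-best order requested.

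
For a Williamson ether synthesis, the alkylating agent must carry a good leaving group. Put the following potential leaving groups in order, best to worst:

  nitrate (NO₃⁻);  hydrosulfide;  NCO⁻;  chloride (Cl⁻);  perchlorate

perchlorate > chloride (Cl⁻) > nitrate (NO₃⁻) > NCO⁻ > hydrosulfide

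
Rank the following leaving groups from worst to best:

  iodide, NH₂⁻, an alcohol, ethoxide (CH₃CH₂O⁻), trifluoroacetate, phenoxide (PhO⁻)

A good leaving group is a weak base: the lower the pKₐ of its conjugate acid, the more readily it departs.
iodide: pKₐ(HI) ≈ -10 — large, highly polarisable; very weak base
an alcohol: pKₐ(R'OH₂⁺) ≈ -2.4 — neutral; leaves from a protonated ether (an oxonium ion, R–O(H)R'⁺)
trifluoroacetate: pKₐ(CF₃COOH) ≈ 0.2
phenoxide (PhO⁻): pKₐ(C₆H₅OH (phenol)) ≈ 10 — resonance into the ring helps, but still a poor LG
ethoxide (CH₃CH₂O⁻): pKₐ(CH₃CH₂OH) ≈ 16 — strong base; alkoxides do not leave unassisted
NH₂⁻: pKₐ(NH₃) ≈ 38
Reversing gives the worst-to-best order requested.

NH₂⁻ < ethoxide (CH₃CH₂O⁻) < phenoxide (PhO⁻) < trifluoroacetate < an alcohol < iodide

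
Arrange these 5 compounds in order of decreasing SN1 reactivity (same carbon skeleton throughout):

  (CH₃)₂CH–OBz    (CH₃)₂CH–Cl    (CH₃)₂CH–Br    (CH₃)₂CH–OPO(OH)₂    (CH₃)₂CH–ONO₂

With the same alkyl group throughout, only the leaving group differentiates the rates.
A good leaving group is a weak base: the lower the pKₐ of its conjugate acid, the more readily it departs.
(CH₃)₂CH–Br loses Br⁻: pKₐ(HBr) ≈ -9
(CH₃)₂CH–Cl loses Cl⁻: pKₐ(HCl) ≈ -7
(CH₃)₂CH–ONO₂ loses NO₃⁻: pKₐ(HNO₃) ≈ -1.3
(CH₃)₂CH–OPO(OH)₂ loses H₂PO₄⁻: pKₐ(H₃PO₄) ≈ 2.1
(CH₃)₂CH–OBz loses PhCOO⁻: pKₐ(C₆H₅COOH) ≈ 4.2

(CH₃)₂CH–Br > (CH₃)₂CH–Cl > (CH₃)₂CH–ONO₂ > (CH₃)₂CH–OPO(OH)₂ > (CH₃)₂CH–OBz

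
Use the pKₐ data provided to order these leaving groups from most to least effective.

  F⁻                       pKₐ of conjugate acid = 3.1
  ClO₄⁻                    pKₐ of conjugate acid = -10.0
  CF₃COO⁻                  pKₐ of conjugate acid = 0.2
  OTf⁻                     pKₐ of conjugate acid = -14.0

Lower conjugate-acid pKₐ ⇒ weaker base ⇒ better leaving group.
Sorting by the given values: OTf⁻ (-14.0), ClO₄⁻ (-10.0), CF₃COO⁻ (0.2), F⁻ (3.1).

OTf⁻ > ClO₄⁻ > CF₃COO⁻ > F⁻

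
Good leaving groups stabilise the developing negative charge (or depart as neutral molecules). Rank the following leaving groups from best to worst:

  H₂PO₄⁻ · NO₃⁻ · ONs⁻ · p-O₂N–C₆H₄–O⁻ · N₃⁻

ONs⁻ > NO₃⁻ > H₂PO₄⁻ > N₃⁻ > p-O₂N–C₆H₄–O⁻

ONs⁻: pKₐ(p-O₂NC₆H₄SO₃H) ≈ -3.5 — p-nitro group further stabilises the sulfonate
NO₃⁻: pKₐ(HNO₃) ≈ -1.3 — resonance-delocalised over three oxygens
H₂PO₄⁻: pKₐ(H₃PO₄) ≈ 2.1 — moderate base; biological leaving group after further activation
N₃⁻: pKₐ(HN₃) ≈ 4.7 — linear, resonance-stabilised
p-O₂N–C₆H₄–O⁻: pKₐ(p-nitrophenol) ≈ 7.2 — nitro group delocalises the charge; the classic chromogenic LG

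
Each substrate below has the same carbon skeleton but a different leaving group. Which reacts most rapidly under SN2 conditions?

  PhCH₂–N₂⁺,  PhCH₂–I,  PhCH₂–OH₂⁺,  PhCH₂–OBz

With the same alkyl group throughout, only the leaving group differentiates the rates.
Rank by basicity of the departing species: weakest base leaves most easily.
PhCH₂–N₂⁺ loses N₂: no meaningful conjugate acid; N₂ departs as an exceptionally stable neutral molecule
PhCH₂–I loses I⁻: pKₐ(HI) ≈ -10
PhCH₂–OH₂⁺ loses H₂O: pKₐ(H₃O⁺) ≈ -1.7
PhCH₂–OBz loses PhCOO⁻: pKₐ(C₆H₅COOH) ≈ 4.2

PhCH₂–N₂⁺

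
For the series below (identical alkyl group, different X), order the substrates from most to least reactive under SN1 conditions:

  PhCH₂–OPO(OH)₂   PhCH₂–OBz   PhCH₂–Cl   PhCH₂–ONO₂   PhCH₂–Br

PhCH₂–Br > PhCH₂–Cl > PhCH₂–ONO₂ > PhCH₂–OPO(OH)₂ > PhCH₂–OBz

Same R in every case — rank the leaving groups.
Rank by basicity of the departing species: weakest base leaves most easily.
PhCH₂–Br loses Br⁻: pKₐ(HBr) ≈ -9
PhCH₂–Cl loses Cl⁻: pKₐ(HCl) ≈ -7
PhCH₂–ONO₂ loses NO₃⁻: pKₐ(HNO₃) ≈ -1.3
PhCH₂–OPO(OH)₂ loses H₂PO₄⁻: pKₐ(H₃PO₄) ≈ 2.1
PhCH₂–OBz loses PhCOO⁻: pKₐ(C₆H₅COOH) ≈ 4.2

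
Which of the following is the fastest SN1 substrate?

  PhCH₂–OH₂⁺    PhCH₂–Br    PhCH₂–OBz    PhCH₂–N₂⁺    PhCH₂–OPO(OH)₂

PhCH₂–N₂⁺

Identical carbon frameworks mean the comparison reduces to leaving-group quality.
Leaving-group ability tracks the stability of the departed species; conjugate-acid pKₐ is the usual yardstick (lower pKₐ → better LG).
PhCH₂–N₂⁺ loses N₂: no meaningful conjugate acid; N₂ departs as an exceptionally stable neutral molecule
PhCH₂–Br loses Br⁻: pKₐ(HBr) ≈ -9
PhCH₂–OH₂⁺ loses H₂O: pKₐ(H₃O⁺) ≈ -1.7
PhCH₂–OPO(OH)₂ loses H₂PO₄⁻: pKₐ(H₃PO₄) ≈ 2.1
PhCH₂–OBz loses PhCOO⁻: pKₐ(C₆H₅COOH) ≈ 4.2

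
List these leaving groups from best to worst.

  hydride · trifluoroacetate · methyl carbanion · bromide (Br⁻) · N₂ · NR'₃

N₂ > bromide (Br⁻) > trifluoroacetate > NR'₃ > hydride > methyl carbanion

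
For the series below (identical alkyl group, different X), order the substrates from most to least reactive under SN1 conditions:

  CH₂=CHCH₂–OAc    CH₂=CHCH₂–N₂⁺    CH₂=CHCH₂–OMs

CH₂=CHCH₂–N₂⁺ > CH₂=CHCH₂–OMs > CH₂=CHCH₂–OAc

Identical carbon frameworks mean the comparison reduces to leaving-group quality.
The more stable X⁻ (or X) is on its own — i.e. the weaker a base it is — the better a leaving group it makes.
CH₂=CHCH₂–N₂⁺ loses N₂: no meaningful conjugate acid; N₂ departs as an exceptionally stable neutral molecule
CH₂=CHCH₂–OMs loses OMs⁻: pKₐ(CH₃SO₃H (MsOH)) ≈ -1.9
CH₂=CHCH₂–OAc loses AcO⁻: pKₐ(CH₃COOH) ≈ 4.8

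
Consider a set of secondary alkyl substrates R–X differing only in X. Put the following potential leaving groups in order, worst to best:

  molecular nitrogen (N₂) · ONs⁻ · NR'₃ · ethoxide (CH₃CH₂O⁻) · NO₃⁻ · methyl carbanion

methyl carbanion < ethoxide (CH₃CH₂O⁻) < NR'₃ < NO₃⁻ < ONs⁻ < molecular nitrogen (N₂)

A good leaving group is a weak base: the lower the pKₐ of its conjugate acid, the more readily it departs.
molecular nitrogen (N₂): no meaningful conjugate acid; N₂ departs as an exceptionally stable neutral molecule
ONs⁻: pKₐ(p-O₂NC₆H₄SO₃H) ≈ -3.5
NO₃⁻: pKₐ(HNO₃) ≈ -1.3 — resonance-delocalised over three oxygens
NR'₃: pKₐ(R'₃NH⁺) ≈ 10.7
ethoxide (CH₃CH₂O⁻): pKₐ(CH₃CH₂OH) ≈ 16 — strong base; alkoxides do not leave unassisted
methyl carbanion: pKₐ(CH₄) ≈ 48 — unstabilised carbanion; the worst conceivable leaving group
Listed from poorest to best leaving group as asked.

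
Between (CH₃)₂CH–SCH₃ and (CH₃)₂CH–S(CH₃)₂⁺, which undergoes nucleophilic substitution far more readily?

(CH₃)₂CH–S(CH₃)₂⁺

From (CH₃)₂CH–SCH₃ the departing group would be RS⁻ (pKₐ(RSH (a thiol)) ≈ 10.5). Moderately basic; rarely leaves without activation.
From (CH₃)₂CH–S(CH₃)₂⁺ the leaving group is SR'₂ (pKₐ(R'₂SH⁺) ≈ -7). Neutral; leaves from a sulfonium salt (R–SR'₂⁺).
(In practice (CH₃)₂CH–S(CH₃)₂⁺ is made from (CH₃)₂CH–SCH₃ by S-methylation with CH₃I, allowing neutral dimethyl sulfide, rather than methanethiolate, to depart.)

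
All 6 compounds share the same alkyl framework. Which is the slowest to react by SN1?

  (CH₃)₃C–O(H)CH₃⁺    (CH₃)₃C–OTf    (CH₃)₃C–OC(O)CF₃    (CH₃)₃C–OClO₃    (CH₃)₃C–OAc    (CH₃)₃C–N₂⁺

(CH₃)₃C–OAc

With the same alkyl group throughout, only the leaving group differentiates the rates.
The more stable X⁻ (or X) is on its own — i.e. the weaker a base it is — the better a leaving group it makes.
(CH₃)₃C–N₂⁺ loses N₂: no meaningful conjugate acid; N₂ departs as an exceptionally stable neutral molecule
(CH₃)₃C–OTf loses OTf⁻: pKₐ(CF₃SO₃H (triflic acid)) ≈ -14
(CH₃)₃C–OClO₃ loses ClO₄⁻: pKₐ(HClO₄) ≈ -10
(CH₃)₃C–O(H)CH₃⁺ loses R'OH: pKₐ(R'OH₂⁺) ≈ -2.4
(CH₃)₃C–OC(O)CF₃ loses CF₃COO⁻: pKₐ(CF₃COOH) ≈ 0.2
(CH₃)₃C–OAc loses AcO⁻: pKₐ(CH₃COOH) ≈ 4.8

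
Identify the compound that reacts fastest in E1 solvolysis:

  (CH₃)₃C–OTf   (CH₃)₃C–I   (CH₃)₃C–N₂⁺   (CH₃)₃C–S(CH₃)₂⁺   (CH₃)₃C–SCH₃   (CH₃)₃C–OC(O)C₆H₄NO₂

Identical carbon frameworks mean the comparison reduces to leaving-group quality.
Rank by basicity of the departing species: weakest base leaves most easily.
(CH₃)₃C–N₂⁺ loses N₂: no meaningful conjugate acid; N₂ departs as an exceptionally stable neutral molecule
(CH₃)₃C–OTf loses OTf⁻: pKₐ(CF₃SO₃H (triflic acid)) ≈ -14
(CH₃)₃C–I loses I⁻: pKₐ(HI) ≈ -10
(CH₃)₃C–S(CH₃)₂⁺ loses SR'₂: pKₐ(R'₂SH⁺) ≈ -7
(CH₃)₃C–OC(O)C₆H₄NO₂ loses p-O₂N–C₆H₄–COO⁻: pKₐ(p-nitrobenzoic acid) ≈ 3.4
(CH₃)₃C–SCH₃ loses RS⁻: pKₐ(RSH (a thiol)) ≈ 10.5

(CH₃)₃C–N₂⁺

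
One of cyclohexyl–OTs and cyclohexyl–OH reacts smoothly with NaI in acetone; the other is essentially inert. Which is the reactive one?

cyclohexyl–OTs

From cyclohexyl–OH the departing group would be OH⁻ (pKₐ(H₂O) ≈ 15.7). Strong base; essentially never leaves without prior activation.
From cyclohexyl–OTs the leaving group is OTs⁻ (pKₐ(p-CH₃C₆H₄SO₃H (TsOH)) ≈ -2.8). Resonance-delocalised arenesulfonate.
(In practice cyclohexyl–OTs is made from cyclohexyl–OH by treatment with TsCl / pyridine, converting the hydroxyl into a tosylate.)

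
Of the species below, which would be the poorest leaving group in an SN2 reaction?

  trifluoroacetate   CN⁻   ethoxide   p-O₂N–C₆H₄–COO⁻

ethoxide

A good leaving group is a weak base: the lower the pKₐ of its conjugate acid, the more readily it departs.
trifluoroacetate: pKₐ(CF₃COOH) ≈ 0.2
p-O₂N–C₆H₄–COO⁻: pKₐ(p-nitrobenzoic acid) ≈ 3.4
CN⁻: pKₐ(HCN) ≈ 9.2
ethoxide: pKₐ(CH₃CH₂OH) ≈ 16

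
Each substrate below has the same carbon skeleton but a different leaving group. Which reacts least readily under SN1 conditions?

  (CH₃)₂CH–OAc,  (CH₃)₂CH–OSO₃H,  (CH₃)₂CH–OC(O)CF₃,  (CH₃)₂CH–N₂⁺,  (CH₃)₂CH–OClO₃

Same R in every case — rank the leaving groups.
The more stable X⁻ (or X) is on its own — i.e. the weaker a base it is — the better a leaving group it makes.
(CH₃)₂CH–N₂⁺ loses N₂: no meaningful conjugate acid; N₂ departs as an exceptionally stable neutral molecule
(CH₃)₂CH–OClO₃ loses ClO₄⁻: pKₐ(HClO₄) ≈ -10
(CH₃)₂CH–OSO₃H loses HSO₄⁻: pKₐ(H₂SO₄) ≈ -3
(CH₃)₂CH–OC(O)CF₃ loses CF₃COO⁻: pKₐ(CF₃COOH) ≈ 0.2
(CH₃)₂CH–OAc loses AcO⁻: pKₐ(CH₃COOH) ≈ 4.8

(CH₃)₂CH–OAc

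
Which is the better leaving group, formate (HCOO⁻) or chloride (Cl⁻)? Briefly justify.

chloride (Cl⁻) is the better leaving group.
pKₐ(HCl) ≈ -7 versus pKₐ(HCOOH) ≈ 3.8: chloride (Cl⁻) is the much weaker base.
Moderately weak base.

chloride (Cl⁻)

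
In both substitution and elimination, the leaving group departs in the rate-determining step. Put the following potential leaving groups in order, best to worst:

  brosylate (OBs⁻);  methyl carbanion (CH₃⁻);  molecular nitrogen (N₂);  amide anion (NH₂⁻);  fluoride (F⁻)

molecular nitrogen (N₂) > brosylate (OBs⁻) > fluoride (F⁻) > amide anion (NH₂⁻) > methyl carbanion (CH₃⁻)

A good leaving group is a weak base: the lower the pKₐ of its conjugate acid, the more readily it departs.
molecular nitrogen (N₂): no meaningful conjugate acid; N₂ departs as an exceptionally stable neutral molecule
brosylate (OBs⁻): pKₐ(p-BrC₆H₄SO₃H) ≈ -2.8
fluoride (F⁻): pKₐ(HF) ≈ 3.2
amide anion (NH₂⁻): pKₐ(NH₃) ≈ 38
methyl carbanion (CH₃⁻): pKₐ(CH₄) ≈ 48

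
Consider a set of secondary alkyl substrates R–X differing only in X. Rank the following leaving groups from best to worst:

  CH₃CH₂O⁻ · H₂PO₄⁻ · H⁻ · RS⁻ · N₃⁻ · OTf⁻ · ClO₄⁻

Rank by basicity of the departing species: weakest base leaves most easily.
OTf⁻: pKₐ(CF₃SO₃H (triflic acid)) ≈ -14 — charge spread over three oxygens and a CF₃ group; the premier leaving group in synthesis
ClO₄⁻: pKₐ(HClO₄) ≈ -10 — extremely weak base; rarely used for safety reasons
H₂PO₄⁻: pKₐ(H₃PO₄) ≈ 2.1
N₃⁻: pKₐ(HN₃) ≈ 4.7 — linear, resonance-stabilised
RS⁻: pKₐ(RSH (a thiol)) ≈ 10.5 — moderately basic; rarely leaves without activation
CH₃CH₂O⁻: pKₐ(CH₃CH₂OH) ≈ 16 — strong base; alkoxides do not leave unassisted
H⁻: pKₐ(H₂) ≈ 36 — extremely strong base; leaves only in special hydride-transfer contexts

OTf⁻ > ClO₄⁻ > H₂PO₄⁻ > N₃⁻ > RS⁻ > CH₃CH₂O⁻ > H⁻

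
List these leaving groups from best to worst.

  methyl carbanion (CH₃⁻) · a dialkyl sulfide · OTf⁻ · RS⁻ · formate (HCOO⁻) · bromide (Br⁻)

OTf⁻ > bromide (Br⁻) > a dialkyl sulfide > formate (HCOO⁻) > RS⁻ > methyl carbanion (CH₃⁻)

The more stable X⁻ (or X) is on its own — i.e. the weaker a base it is — the better a leaving group it makes.
OTf⁻: pKₐ(CF₃SO₃H (triflic acid)) ≈ -14 — charge spread over three oxygens and a CF₃ group; the premier leaving group in synthesis
bromide (Br⁻): pKₐ(HBr) ≈ -9
a dialkyl sulfide: pKₐ(R'₂SH⁺) ≈ -7
formate (HCOO⁻): pKₐ(HCOOH) ≈ 3.8
RS⁻: pKₐ(RSH (a thiol)) ≈ 10.5 — moderately basic; rarely leaves without activation
methyl carbanion (CH₃⁻): pKₐ(CH₄) ≈ 48 — unstabilised carbanion; the worst conceivable leaving group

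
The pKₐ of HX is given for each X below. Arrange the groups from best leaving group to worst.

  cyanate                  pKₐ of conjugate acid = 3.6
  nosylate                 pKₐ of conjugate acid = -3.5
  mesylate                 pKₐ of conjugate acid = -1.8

Lower conjugate-acid pKₐ ⇒ weaker base ⇒ better leaving group.
Sorting by the given values: nosylate (-3.5), mesylate (-1.8), cyanate (3.6).

nosylate > mesylate > cyanate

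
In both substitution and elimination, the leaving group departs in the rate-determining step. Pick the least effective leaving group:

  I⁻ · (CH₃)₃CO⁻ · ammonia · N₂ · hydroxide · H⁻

H⁻

N₂: no meaningful conjugate acid; N₂ departs as an exceptionally stable neutral molecule
I⁻: pKₐ(HI) ≈ -10
ammonia: pKₐ(NH₄⁺) ≈ 9.2
hydroxide: pKₐ(H₂O) ≈ 15.7
(CH₃)₃CO⁻: pKₐ(t-BuOH) ≈ 18
H⁻: pKₐ(H₂) ≈ 36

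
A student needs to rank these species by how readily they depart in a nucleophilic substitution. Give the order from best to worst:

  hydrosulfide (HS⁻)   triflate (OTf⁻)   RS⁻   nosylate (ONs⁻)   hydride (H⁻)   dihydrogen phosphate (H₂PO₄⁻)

triflate (OTf⁻) > nosylate (ONs⁻) > dihydrogen phosphate (H₂PO₄⁻) > hydrosulfide (HS⁻) > RS⁻ > hydride (H⁻)

triflate (OTf⁻): pKₐ(CF₃SO₃H (triflic acid)) ≈ -14 — charge spread over three oxygens and a CF₃ group; the premier leaving group in synthesis
nosylate (ONs⁻): pKₐ(p-O₂NC₆H₄SO₃H) ≈ -3.5
dihydrogen phosphate (H₂PO₄⁻): pKₐ(H₃PO₄) ≈ 2.1
hydrosulfide (HS⁻): pKₐ(H₂S) ≈ 7 — larger and more polarisable than the oxygen analogue
RS⁻: pKₐ(RSH (a thiol)) ≈ 10.5
hydride (H⁻): pKₐ(H₂) ≈ 36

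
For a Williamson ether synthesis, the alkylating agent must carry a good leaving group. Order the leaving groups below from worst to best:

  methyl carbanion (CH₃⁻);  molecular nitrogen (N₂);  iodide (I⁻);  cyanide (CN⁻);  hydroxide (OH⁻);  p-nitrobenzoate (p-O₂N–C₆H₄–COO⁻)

Rank by basicity of the departing species: weakest base leaves most easily.
molecular nitrogen (N₂): no meaningful conjugate acid; N₂ departs as an exceptionally stable neutral molecule
iodide (I⁻): pKₐ(HI) ≈ -10 — large, highly polarisable; very weak base
p-nitrobenzoate (p-O₂N–C₆H₄–COO⁻): pKₐ(p-nitrobenzoic acid) ≈ 3.4
cyanide (CN⁻): pKₐ(HCN) ≈ 9.2 — sp carbon stabilises the charge somewhat, but still a poor LG
hydroxide (OH⁻): pKₐ(H₂O) ≈ 15.7 — strong base; essentially never leaves without prior activation
methyl carbanion (CH₃⁻): pKₐ(CH₄) ≈ 48 — unstabilised carbanion; the worst conceivable leaving group
Reversing gives the worst-to-best order requested.

methyl carbanion (CH₃⁻) < hydroxide (OH⁻) < cyanide (CN⁻) < p-nitrobenzoate (p-O₂N–C₆H₄–COO⁻) < iodide (I⁻) < molecular nitrogen (N₂)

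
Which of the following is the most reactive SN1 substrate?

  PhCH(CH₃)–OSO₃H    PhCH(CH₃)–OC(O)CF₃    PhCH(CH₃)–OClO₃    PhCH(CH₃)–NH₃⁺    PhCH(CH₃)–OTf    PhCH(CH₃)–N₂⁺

The skeletons are identical, so relative rate is governed entirely by leaving-group ability.
Rank by basicity of the departing species: weakest base leaves most easily.
PhCH(CH₃)–N₂⁺ loses N₂: no meaningful conjugate acid; N₂ departs as an exceptionally stable neutral molecule
PhCH(CH₃)–OTf loses OTf⁻: pKₐ(CF₃SO₃H (triflic acid)) ≈ -14
PhCH(CH₃)–OClO₃ loses ClO₄⁻: pKₐ(HClO₄) ≈ -10
PhCH(CH₃)–OSO₃H loses HSO₄⁻: pKₐ(H₂SO₄) ≈ -3
PhCH(CH₃)–OC(O)CF₃ loses CF₃COO⁻: pKₐ(CF₃COOH) ≈ 0.2
PhCH(CH₃)–NH₃⁺ loses NH₃: pKₐ(NH₄⁺) ≈ 9.2

PhCH(CH₃)–N₂⁺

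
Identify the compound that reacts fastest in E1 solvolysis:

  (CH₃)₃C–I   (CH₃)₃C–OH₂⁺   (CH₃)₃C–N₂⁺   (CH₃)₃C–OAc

(CH₃)₃C–N₂⁺

With the same alkyl group throughout, only the leaving group differentiates the rates.
Leaving-group ability tracks the stability of the departed species; conjugate-acid pKₐ is the usual yardstick (lower pKₐ → better LG).
(CH₃)₃C–N₂⁺ loses N₂: no meaningful conjugate acid; N₂ departs as an exceptionally stable neutral molecule
(CH₃)₃C–I loses I⁻: pKₐ(HI) ≈ -10
(CH₃)₃C–OH₂⁺ loses H₂O: pKₐ(H₃O⁺) ≈ -1.7
(CH₃)₃C–OAc loses AcO⁻: pKₐ(CH₃COOH) ≈ 4.8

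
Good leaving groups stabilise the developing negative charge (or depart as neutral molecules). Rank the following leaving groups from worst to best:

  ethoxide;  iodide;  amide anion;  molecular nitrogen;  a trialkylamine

amide anion < ethoxide < a trialkylamine < iodide < molecular nitrogen

molecular nitrogen: no meaningful conjugate acid; N₂ departs as an exceptionally stable neutral molecule
iodide: pKₐ(HI) ≈ -10 — large, highly polarisable; very weak base
a trialkylamine: pKₐ(R'₃NH⁺) ≈ 10.7 — neutral but still a fairly strong base; Hofmann-elimination LG
ethoxide: pKₐ(CH₃CH₂OH) ≈ 16
amide anion: pKₐ(NH₃) ≈ 38
The question asks for worst first, so the sequence is read in increasing leaving-group ability.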